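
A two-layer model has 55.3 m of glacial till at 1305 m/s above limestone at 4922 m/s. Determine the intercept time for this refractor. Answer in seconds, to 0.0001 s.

0.0817 s

tᵢ = 2h·√(V₂²−V₁²)/(V₁V₂).
√(V₂²−V₁²) = √(4922²−1305²) = 4745.8 m/s.
tᵢ = 2·55.3·4745.8/(1305·4922) = 0.08172 s.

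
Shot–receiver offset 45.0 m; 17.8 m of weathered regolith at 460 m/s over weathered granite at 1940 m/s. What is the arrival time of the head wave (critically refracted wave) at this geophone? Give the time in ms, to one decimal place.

θ_c = arcsin(V₁/V₂) = arcsin(460/1940) = 13.72°, cos θ_c = 0.9715.
Intercept time tᵢ = 2h cos θ_c / V₁ = 2·17.8·0.9715/460 = 0.07518 s.
t = x/V₂ + tᵢ = 45.0/1940 + 0.07518 = 0.09838 s.

98.4 ms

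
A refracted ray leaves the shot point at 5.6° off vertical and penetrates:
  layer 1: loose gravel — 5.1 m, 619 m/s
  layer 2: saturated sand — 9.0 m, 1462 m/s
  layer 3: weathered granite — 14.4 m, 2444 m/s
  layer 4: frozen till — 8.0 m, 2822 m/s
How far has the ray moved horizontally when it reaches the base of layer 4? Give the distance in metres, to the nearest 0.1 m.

12.6 m

Apply Snell's law at each interface; in layer i the horizontal offset is hᵢ·tan θᵢ.
Layer 1: θ = 5.60°; offset = 5.1·tan 5.60° = 0.500 m.
Layer 2: sin θ = 1462·sin 5.6°/619 = 0.2305, θ = 13.33°; offset = 9.0·tan 13.33° = 2.132 m.
Layer 3: sin θ = 2444·sin 5.6°/619 = 0.3853, θ = 22.66°; offset = 14.4·tan 22.66° = 6.012 m.
Layer 4: sin θ = 2822·sin 5.6°/619 = 0.4449, θ = 26.42°; offset = 8.0·tan 26.42° = 3.974 m.
Σ offsets = 12.618 m.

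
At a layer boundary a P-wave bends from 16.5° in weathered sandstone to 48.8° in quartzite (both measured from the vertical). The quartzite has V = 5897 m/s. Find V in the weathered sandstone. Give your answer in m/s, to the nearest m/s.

Snell's law: sin 16.5°/V₁ = sin 48.8°/V₂.
V₁ = V₂·sin 16.5°/sin 48.8° = 5897 × 0.3775 = 2225.95 m/s.

2226 m/s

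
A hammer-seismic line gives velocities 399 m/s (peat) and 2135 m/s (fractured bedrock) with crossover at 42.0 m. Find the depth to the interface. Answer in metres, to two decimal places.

17.38 m

x_cross = 2h·√((V₂+V₁)/(V₂−V₁)) → h = x_cross / (2·√((V₂+V₁)/(V₂−V₁))).
√((V₂+V₁)/(V₂−V₁)) = √((2135+399)/(2135−399)) = 1.2082.
h = 42.0 / (2·1.2082) = 17.38 m.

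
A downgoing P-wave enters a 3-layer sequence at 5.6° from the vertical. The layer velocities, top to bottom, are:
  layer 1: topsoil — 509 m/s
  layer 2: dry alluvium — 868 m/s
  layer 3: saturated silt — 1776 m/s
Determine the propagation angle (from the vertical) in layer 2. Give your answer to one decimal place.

Snell's law across each interface conserves sin θ / V, so sin θ_2 = V_2·sin θ₁/V₁.
sin θ_2 = 868 × sin 5.6° / 509 = 0.1664.
θ_2 = 9.58° from the vertical.

9.6°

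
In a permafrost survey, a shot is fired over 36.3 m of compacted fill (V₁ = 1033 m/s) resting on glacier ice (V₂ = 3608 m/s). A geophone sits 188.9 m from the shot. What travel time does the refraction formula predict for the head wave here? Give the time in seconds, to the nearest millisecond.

θ_c = arcsin(V₁/V₂) = arcsin(1033/3608) = 16.64°, cos θ_c = 0.9581.
Intercept time tᵢ = 2h cos θ_c / V₁ = 2·36.3·0.9581/1033 = 0.06734 s.
t = x/V₂ + tᵢ = 188.9/3608 + 0.06734 = 0.11969 s.

0.120 s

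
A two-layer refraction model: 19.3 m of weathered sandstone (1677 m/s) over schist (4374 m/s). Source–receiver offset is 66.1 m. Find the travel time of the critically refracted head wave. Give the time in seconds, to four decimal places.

θ_c = arcsin(V₁/V₂) = arcsin(1677/4374) = 22.54°, cos θ_c = 0.9236.
Intercept time tᵢ = 2h cos θ_c / V₁ = 2·19.3·0.9236/1677 = 0.02126 s.
t = x/V₂ + tᵢ = 66.1/4374 + 0.02126 = 0.03637 s.

0.0364 s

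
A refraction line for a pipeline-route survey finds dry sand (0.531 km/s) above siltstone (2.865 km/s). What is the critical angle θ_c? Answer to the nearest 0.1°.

10.7°

Critical incidence: sin θ_c = V₁/V₂ = 0.531/2.865 = 0.1853.
θ_c = arcsin 0.1853 = 10.68°.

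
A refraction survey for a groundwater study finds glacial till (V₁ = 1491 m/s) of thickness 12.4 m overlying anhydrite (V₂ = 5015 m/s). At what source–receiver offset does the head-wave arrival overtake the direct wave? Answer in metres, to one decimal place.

33.7 m

x_cross = 2h·√((V₂+V₁)/(V₂−V₁)).
(V₂+V₁)/(V₂−V₁) = (5015+1491)/(5015−1491) = 1.8462; √ = 1.3587.
x_cross = 2·12.4·1.3587 = 33.70 m.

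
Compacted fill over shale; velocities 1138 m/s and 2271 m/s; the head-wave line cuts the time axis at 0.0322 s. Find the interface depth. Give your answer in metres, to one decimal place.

θ_c = arcsin(1138/2271) = 30.07°; cos θ_c = 0.8654.
tᵢ = 2h cos θ_c/V₁ ⇒ h = tᵢ·V₁/(2 cos θ_c) = 0.0322·1138/(2·0.8654) = 21.17 m.

21.2 m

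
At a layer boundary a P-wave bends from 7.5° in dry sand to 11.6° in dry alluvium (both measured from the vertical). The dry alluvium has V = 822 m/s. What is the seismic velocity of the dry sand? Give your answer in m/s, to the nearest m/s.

Snell's law: sin 7.5°/V₁ = sin 11.6°/V₂.
V₁ = V₂·sin 7.5°/sin 11.6° = 822 × 0.6491 = 533.59 m/s.

534 m/s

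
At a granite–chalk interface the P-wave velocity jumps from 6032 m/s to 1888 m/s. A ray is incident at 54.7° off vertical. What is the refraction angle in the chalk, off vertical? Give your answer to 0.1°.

sin θ₁/V₁ = sin θ₂/V₂ ⇒ sin θ₂ = 1888·sin 54.7°/6032 = 1888·0.8161/6032 = 0.2554.
θ₂ = arcsin 0.2554 = 14.80° from the normal.

14.8°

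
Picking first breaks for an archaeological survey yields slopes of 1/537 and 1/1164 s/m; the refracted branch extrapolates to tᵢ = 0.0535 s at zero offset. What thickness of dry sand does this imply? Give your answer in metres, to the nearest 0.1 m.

θ_c = arcsin(537/1164) = 27.47°; cos θ_c = 0.8872.
tᵢ = 2h cos θ_c/V₁ ⇒ h = tᵢ·V₁/(2 cos θ_c) = 0.0535·537/(2·0.8872) = 16.19 m.

16.2 m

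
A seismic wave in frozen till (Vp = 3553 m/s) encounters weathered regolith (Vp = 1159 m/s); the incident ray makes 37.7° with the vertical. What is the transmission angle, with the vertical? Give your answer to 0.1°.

11.5°

Snell's law: sin θ₂ = (V₂/V₁)·sin θ₁ = (1159/3553)·sin 37.7° = 0.1995.
θ₂ = arcsin 0.1995 = 11.51° from the normal.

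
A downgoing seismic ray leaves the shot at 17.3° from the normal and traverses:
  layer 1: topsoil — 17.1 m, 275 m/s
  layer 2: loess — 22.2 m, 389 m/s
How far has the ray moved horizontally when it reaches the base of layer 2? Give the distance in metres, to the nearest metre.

16 m

p = sin θ₁/V₁ = sin 17.3°/275 = 1.0814e-03 s/m is conserved through the stack.
Layer 1: θ = 17.30°; offset = 17.1·tan 17.30° = 5.326 m.
Layer 2: sin θ = p·389 = 0.4207 → θ = 24.88°; offset = 22.2·tan 24.88° = 10.293 m.
Summing the layer offsets gives 15.619 m.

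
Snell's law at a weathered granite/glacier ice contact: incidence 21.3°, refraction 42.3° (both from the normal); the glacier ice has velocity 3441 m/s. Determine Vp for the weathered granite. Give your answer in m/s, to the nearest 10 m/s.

Snell's law: sin 21.3°/V₁ = sin 42.3°/V₂.
V₁ = V₂·sin 21.3°/sin 42.3° = 3441 × 0.5397 = 1857.24 m/s.

1860 m/s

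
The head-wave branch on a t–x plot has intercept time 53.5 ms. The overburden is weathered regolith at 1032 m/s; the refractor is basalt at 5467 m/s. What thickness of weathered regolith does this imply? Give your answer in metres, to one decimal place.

h = tᵢ·V₁·V₂ / (2·√(V₂²−V₁²)).
√(V₂²−V₁²) = √(5467² − 1032²) = 5368.7 m/s.
h = 0.0535 s × 1032 × 5467 / (2 × 5368.7) = 28.11 m.

28.1 m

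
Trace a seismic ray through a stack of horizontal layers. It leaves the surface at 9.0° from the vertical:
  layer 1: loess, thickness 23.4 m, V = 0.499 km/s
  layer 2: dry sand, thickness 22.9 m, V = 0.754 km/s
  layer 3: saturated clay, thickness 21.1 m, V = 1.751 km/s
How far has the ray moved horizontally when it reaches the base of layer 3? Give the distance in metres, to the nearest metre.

23 m

p = sin θ₁/V₁ = sin 9.0°/0.499 = 3.1350e-01 s/km is conserved through the stack.
Layer 1: θ = 9.00°; offset = 23.4·tan 9.00° = 3.706 m.
Layer 2: sin θ = p·0.754 = 0.2364 → θ = 13.67°; offset = 22.9·tan 13.67° = 5.571 m.
Layer 3: sin θ = p·1.751 = 0.5489 → θ = 33.29°; offset = 21.1·tan 33.29° = 13.857 m.
Σ offsets = 23.134 m.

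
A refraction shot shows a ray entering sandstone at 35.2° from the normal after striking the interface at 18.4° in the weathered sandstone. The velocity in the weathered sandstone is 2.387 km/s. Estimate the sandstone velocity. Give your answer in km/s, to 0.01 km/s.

sin 18.4° = 0.3156; sin 35.2° = 0.5764.
V₂ = V₁·(sin θ₂/sin θ₁) = 2.387·(0.5764/0.3156) = 4.36 km/s.

4.36 km/s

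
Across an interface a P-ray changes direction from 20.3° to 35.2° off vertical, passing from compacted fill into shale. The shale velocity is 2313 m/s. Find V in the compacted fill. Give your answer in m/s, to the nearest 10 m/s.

Snell's law: sin 20.3°/V₁ = sin 35.2°/V₂.
V₁ = V₂·sin 20.3°/sin 35.2° = 2313 × 0.6019 = 1392.12 m/s.

1390 m/s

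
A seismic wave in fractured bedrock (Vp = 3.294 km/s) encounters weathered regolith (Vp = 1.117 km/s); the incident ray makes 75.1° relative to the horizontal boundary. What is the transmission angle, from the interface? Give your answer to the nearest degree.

Convert to the normal: θ₁ = 90° − 75.1° = 14.9°.
Snell's law: sin θ₂ = (V₂/V₁)·sin θ₁ = (1.117/3.294)·sin 14.9° = 0.0872.
θ₂ = sin⁻¹(0.0872) = 5.00° (from vertical).
From the interface: 90° − 5.00° = 85.00°.

85°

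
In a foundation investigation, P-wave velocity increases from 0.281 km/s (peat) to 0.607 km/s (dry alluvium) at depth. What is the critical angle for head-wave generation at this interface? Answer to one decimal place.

Critical incidence: sin θ_c = V₁/V₂ = 0.281/0.607 = 0.4629.
θ_c = arcsin 0.4629 = 27.58°.

27.6°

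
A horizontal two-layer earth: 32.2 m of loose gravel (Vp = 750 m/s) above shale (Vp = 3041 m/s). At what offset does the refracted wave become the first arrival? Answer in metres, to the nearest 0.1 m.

θ_c = arcsin(750/3041) = 14.28°, so cos θ_c = 0.9691 and tᵢ = 2h cos θ_c/V₁ = 0.0832 s.
At crossover x/V₁ = x/V₂ + tᵢ ⇒ x = tᵢ/(1/V₁ − 1/V₂) = 0.08321/(1.3333e-03 − 3.2884e-04) = 82.84 m.

82.8 m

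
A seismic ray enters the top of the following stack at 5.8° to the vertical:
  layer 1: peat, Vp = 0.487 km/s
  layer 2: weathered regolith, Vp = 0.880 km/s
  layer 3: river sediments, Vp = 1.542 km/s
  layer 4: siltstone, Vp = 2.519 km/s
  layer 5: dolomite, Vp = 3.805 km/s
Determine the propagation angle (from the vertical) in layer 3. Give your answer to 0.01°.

18.66°

Ray parameter p = sin 5.8° / 0.487 = 2.0751e-01 s/km.
sin θ_3 = p·V_3 = 2.0751e-01 × 1.542 = 0.3200.
θ_3 = arcsin 0.3200 = 18.66°.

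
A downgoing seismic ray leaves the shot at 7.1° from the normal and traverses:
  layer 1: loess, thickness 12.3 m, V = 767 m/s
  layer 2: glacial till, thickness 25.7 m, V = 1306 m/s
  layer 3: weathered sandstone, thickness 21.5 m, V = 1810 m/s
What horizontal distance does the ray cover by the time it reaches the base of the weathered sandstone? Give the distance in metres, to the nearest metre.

14 m

Apply Snell's law at each interface; in layer i the horizontal offset is hᵢ·tan θᵢ.
Layer 1: θ = 7.10°; offset = 12.3·tan 7.10° = 1.532 m.
Layer 2: sin θ = 1306·sin 7.1°/767 = 0.2105, θ = 12.15°; offset = 25.7·tan 12.15° = 5.533 m.
Layer 3: sin θ = 1810·sin 7.1°/767 = 0.2917, θ = 16.96°; offset = 21.5·tan 16.96° = 6.556 m.
Σ offsets = 13.621 m.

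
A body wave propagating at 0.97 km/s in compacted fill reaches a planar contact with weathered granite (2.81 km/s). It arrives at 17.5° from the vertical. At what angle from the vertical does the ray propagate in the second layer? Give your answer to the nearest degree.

61°

Snell's law: sin θ₂ = (V₂/V₁)·sin θ₁ = (2.81/0.97)·sin 17.5° = 0.8711.
θ₂ = sin⁻¹(0.8711) = 60.59° (from vertical).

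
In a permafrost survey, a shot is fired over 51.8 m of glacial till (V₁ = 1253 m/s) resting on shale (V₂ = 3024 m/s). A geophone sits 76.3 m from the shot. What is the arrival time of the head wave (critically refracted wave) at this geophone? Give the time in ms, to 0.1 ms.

100.5 ms

t = x/V₂ + 2h·√(V₂²−V₁²)/(V₁V₂).
√(V₂²−V₁²) = √(3024²−1253²) = 2752.2 m/s; delay term = 2·51.8·2752.2/(1253·3024) = 0.07525 s.
t = 76.3/3024 + 0.07525 = 0.10048 s.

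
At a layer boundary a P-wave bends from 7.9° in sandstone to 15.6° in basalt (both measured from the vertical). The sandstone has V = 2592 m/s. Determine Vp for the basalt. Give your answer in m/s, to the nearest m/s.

5071 m/s

Snell's law: sin 7.9°/V₁ = sin 15.6°/V₂.
V₂ = V₁·sin 15.6°/sin 7.9° = 2592 × 1.9566 = 5071.43 m/s.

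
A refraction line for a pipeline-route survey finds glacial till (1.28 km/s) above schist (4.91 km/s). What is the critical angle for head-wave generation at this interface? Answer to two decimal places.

15.11°

Critical incidence: sin θ_c = V₁/V₂ = 1.28/4.91 = 0.2607.
θ_c = arcsin 0.2607 = 15.11°.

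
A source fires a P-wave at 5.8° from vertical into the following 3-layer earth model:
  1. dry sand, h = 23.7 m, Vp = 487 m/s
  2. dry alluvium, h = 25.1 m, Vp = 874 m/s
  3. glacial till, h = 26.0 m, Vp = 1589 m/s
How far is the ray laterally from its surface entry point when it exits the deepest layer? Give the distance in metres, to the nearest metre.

Apply Snell's law at each interface; in layer i the horizontal offset is hᵢ·tan θᵢ.
Layer 1: θ = 5.80°; offset = 23.7·tan 5.80° = 2.407 m.
Layer 2: sin θ = 874·sin 5.8°/487 = 0.1814, θ = 10.45°; offset = 25.1·tan 10.45° = 4.629 m.
Layer 3: sin θ = 1589·sin 5.8°/487 = 0.3297, θ = 19.25°; offset = 26.0·tan 19.25° = 9.081 m.
Σ offsets = 16.117 m.

16 m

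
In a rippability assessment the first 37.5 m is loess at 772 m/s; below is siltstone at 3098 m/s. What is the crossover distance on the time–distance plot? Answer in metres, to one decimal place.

96.7 m

x_cross = 2h·√((V₂+V₁)/(V₂−V₁)).
(V₂+V₁)/(V₂−V₁) = (3098+772)/(3098−772) = 1.6638; √ = 1.2899.
x_cross = 2·37.5·1.2899 = 96.74 m.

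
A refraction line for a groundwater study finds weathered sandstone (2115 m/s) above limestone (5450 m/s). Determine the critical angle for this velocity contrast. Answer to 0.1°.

At critical incidence the refracted ray runs along the interface (θ₂ = 90°), so sin θ_c = V₁/V₂.
θ_c = arcsin(2115/5450) = arcsin 0.3881 = 22.83°.

22.8°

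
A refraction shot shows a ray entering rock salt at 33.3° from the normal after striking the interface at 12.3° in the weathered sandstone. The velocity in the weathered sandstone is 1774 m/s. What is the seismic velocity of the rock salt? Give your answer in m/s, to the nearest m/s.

Snell's law: sin 12.3°/V₁ = sin 33.3°/V₂.
V₂ = V₁·sin 33.3°/sin 12.3° = 1774 × 2.5772 = 4571.96 m/s.

4572 m/s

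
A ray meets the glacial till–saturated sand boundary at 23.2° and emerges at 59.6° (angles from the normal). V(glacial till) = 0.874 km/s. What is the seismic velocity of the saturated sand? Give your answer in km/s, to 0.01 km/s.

1.91 km/s

Snell's law: sin 23.2°/V₁ = sin 59.6°/V₂.
V₂ = V₁·sin 59.6°/sin 23.2° = 0.874 × 2.1894 = 1.91 km/s.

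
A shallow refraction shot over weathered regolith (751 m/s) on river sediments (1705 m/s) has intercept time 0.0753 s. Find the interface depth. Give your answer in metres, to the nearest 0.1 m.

31.5 m

θ_c = arcsin(751/1705) = 26.13°; cos θ_c = 0.8978.
tᵢ = 2h cos θ_c/V₁ ⇒ h = tᵢ·V₁/(2 cos θ_c) = 0.0753·751/(2·0.8978) = 31.49 m.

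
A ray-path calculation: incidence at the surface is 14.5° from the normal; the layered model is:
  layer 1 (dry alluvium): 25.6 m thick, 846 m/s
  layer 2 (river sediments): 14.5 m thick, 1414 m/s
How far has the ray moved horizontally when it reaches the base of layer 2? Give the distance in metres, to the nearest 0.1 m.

Apply Snell's law at each interface; in layer i the horizontal offset is hᵢ·tan θᵢ.
Layer 1: θ = 14.50°; offset = 25.6·tan 14.50° = 6.621 m.
Layer 2: sin θ = 1414·sin 14.5°/846 = 0.4185, θ = 24.74°; offset = 14.5·tan 24.74° = 6.681 m.
Total horizontal offset = 13.302 m.

13.3 m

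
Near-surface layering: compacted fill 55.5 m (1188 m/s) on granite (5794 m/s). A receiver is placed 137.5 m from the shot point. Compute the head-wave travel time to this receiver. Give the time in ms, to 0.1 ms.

115.2 ms

θ_c = arcsin(V₁/V₂) = arcsin(1188/5794) = 11.83°, cos θ_c = 0.9788.
Intercept time tᵢ = 2h cos θ_c / V₁ = 2·55.5·0.9788/1188 = 0.09145 s.
t = x/V₂ + tᵢ = 137.5/5794 + 0.09145 = 0.11518 s.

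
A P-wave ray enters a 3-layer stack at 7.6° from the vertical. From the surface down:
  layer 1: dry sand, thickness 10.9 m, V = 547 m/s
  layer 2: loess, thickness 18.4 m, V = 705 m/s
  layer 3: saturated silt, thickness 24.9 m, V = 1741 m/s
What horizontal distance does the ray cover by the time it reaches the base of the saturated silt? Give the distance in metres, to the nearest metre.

Apply Snell's law at each interface; in layer i the horizontal offset is hᵢ·tan θᵢ.
Layer 1: θ = 7.60°; offset = 10.9·tan 7.60° = 1.454 m.
Layer 2: sin θ = 705·sin 7.6°/547 = 0.1705, θ = 9.81°; offset = 18.4·tan 9.81° = 3.183 m.
Layer 3: sin θ = 1741·sin 7.6°/547 = 0.4209, θ = 24.89°; offset = 24.9·tan 24.89° = 11.555 m.
Σ offsets = 16.193 m.

16 m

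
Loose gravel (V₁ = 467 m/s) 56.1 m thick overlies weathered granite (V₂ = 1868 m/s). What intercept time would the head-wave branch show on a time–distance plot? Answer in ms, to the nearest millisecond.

tᵢ = 2h·√(V₂²−V₁²)/(V₁V₂).
√(V₂²−V₁²) = √(1868²−467²) = 1808.7 m/s.
tᵢ = 2·56.1·1808.7/(467·1868) = 0.23263 s.

233 ms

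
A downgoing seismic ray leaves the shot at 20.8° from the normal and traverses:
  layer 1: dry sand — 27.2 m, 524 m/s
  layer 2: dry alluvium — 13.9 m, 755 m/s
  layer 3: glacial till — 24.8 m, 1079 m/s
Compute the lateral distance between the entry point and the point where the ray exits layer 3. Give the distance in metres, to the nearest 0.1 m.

45.2 m

Apply Snell's law at each interface; in layer i the horizontal offset is hᵢ·tan θᵢ.
Layer 1: θ = 20.80°; offset = 27.2·tan 20.80° = 10.332 m.
Layer 2: sin θ = 755·sin 20.8°/524 = 0.5117, θ = 30.77°; offset = 13.9·tan 30.77° = 8.277 m.
Layer 3: sin θ = 1079·sin 20.8°/524 = 0.7312, θ = 46.99°; offset = 24.8·tan 46.99° = 26.584 m.
Σ offsets = 45.194 m.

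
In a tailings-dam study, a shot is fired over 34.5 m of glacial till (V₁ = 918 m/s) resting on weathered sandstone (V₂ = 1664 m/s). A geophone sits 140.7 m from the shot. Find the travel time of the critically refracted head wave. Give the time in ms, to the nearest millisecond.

147 ms

t = x/V₂ + 2h·√(V₂²−V₁²)/(V₁V₂).
√(V₂²−V₁²) = √(1664²−918²) = 1387.9 m/s; delay term = 2·34.5·1387.9/(918·1664) = 0.06269 s.
t = 140.7/1664 + 0.06269 = 0.14725 s.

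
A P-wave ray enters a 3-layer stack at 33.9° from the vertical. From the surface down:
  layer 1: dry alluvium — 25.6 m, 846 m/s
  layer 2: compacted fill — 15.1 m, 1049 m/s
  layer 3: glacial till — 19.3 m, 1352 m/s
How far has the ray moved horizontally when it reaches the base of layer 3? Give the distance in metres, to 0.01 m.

69.61 m

p = sin θ₁/V₁ = sin 33.9°/846 = 6.5927e-04 s/m is conserved through the stack.
Layer 1: θ = 33.90°; offset = 25.6·tan 33.90° = 17.2025 m.
Layer 2: sin θ = p·1049 = 0.6916 → θ = 43.76°; offset = 15.1·tan 43.76° = 14.4577 m.
Layer 3: sin θ = p·1352 = 0.8913 → θ = 63.04°; offset = 19.3·tan 63.04° = 37.9468 m.
Total horizontal offset = 69.6069 m.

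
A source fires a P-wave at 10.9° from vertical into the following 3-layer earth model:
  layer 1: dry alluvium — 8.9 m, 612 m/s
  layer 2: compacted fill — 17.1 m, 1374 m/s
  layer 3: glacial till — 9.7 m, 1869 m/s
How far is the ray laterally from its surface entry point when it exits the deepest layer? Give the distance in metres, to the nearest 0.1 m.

16.6 m

Apply Snell's law at each interface; in layer i the horizontal offset is hᵢ·tan θᵢ.
Layer 1: θ = 10.90°; offset = 8.9·tan 10.90° = 1.714 m.
Layer 2: sin θ = 1374·sin 10.9°/612 = 0.4245, θ = 25.12°; offset = 17.1·tan 25.12° = 8.018 m.
Layer 3: sin θ = 1869·sin 10.9°/612 = 0.5775, θ = 35.27°; offset = 9.7·tan 35.27° = 6.861 m.
Σ offsets = 16.593 m.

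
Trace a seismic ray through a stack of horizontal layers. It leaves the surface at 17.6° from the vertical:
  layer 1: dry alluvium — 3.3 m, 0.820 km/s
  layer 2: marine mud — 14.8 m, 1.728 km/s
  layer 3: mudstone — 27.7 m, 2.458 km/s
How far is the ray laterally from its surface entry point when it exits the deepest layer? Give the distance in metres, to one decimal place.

Apply Snell's law at each interface; in layer i the horizontal offset is hᵢ·tan θᵢ.
Layer 1: θ = 17.60°; offset = 3.3·tan 17.60° = 1.047 m.
Layer 2: sin θ = 1.728·sin 17.6°/0.820 = 0.6372, θ = 39.58°; offset = 14.8·tan 39.58° = 12.236 m.
Layer 3: sin θ = 2.458·sin 17.6°/0.820 = 0.9064, θ = 65.01°; offset = 27.7·tan 65.01° = 59.426 m.
Summing the layer offsets gives 72.709 m.

72.7 m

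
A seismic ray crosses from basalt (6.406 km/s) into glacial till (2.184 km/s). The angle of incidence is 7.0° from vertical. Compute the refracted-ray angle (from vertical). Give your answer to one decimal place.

sin θ₁/V₁ = sin θ₂/V₂ ⇒ sin θ₂ = 2.184·sin 7.0°/6.406 = 2.184·0.1219/6.406 = 0.0415.
θ₂ = arcsin 0.0415 = 2.38° from the normal.

2.4°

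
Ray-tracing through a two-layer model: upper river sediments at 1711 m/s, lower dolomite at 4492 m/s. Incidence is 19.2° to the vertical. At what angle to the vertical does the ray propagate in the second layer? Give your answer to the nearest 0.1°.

sin θ₁/V₁ = sin θ₂/V₂ ⇒ sin θ₂ = 4492·sin 19.2°/1711 = 4492·0.3289/1711 = 0.8634.
θ₂ = arcsin 0.8634 = 59.70° from the normal.

59.7°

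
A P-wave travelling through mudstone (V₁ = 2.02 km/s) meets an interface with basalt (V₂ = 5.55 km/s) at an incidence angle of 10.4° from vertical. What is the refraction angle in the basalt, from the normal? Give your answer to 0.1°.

Snell's law: sin θ₂ = (V₂/V₁)·sin θ₁ = (5.55/2.02)·sin 10.4° = 0.4960.
θ₂ = sin⁻¹(0.4960) = 29.73° (from vertical).

29.7°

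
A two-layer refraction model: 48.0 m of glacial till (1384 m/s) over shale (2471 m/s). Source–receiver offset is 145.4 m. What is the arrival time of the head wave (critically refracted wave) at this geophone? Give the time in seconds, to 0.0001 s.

θ_c = arcsin(V₁/V₂) = arcsin(1384/2471) = 34.06°, cos θ_c = 0.8284.
Intercept time tᵢ = 2h cos θ_c / V₁ = 2·48.0·0.8284/1384 = 0.05746 s.
t = x/V₂ + tᵢ = 145.4/2471 + 0.05746 = 0.11631 s.

0.1163 s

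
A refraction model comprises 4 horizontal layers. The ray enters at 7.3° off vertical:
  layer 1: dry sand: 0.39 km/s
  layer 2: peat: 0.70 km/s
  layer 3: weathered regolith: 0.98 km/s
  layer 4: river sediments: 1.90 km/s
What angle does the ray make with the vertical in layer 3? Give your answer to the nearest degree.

Snell's law across each interface conserves sin θ / V, so sin θ_3 = V_3·sin θ₁/V₁.
sin θ_3 = 0.98 × sin 7.3° / 0.39 = 0.3193.
θ_3 = arcsin 0.3193 = 18.62°.

19°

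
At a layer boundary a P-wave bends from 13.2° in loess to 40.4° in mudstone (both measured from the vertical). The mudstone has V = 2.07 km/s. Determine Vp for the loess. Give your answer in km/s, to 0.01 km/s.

0.73 km/s

sin 13.2° = 0.2284; sin 40.4° = 0.6481.
V₁ = V₂·(sin θ₁/sin θ₂) = 2.07·(0.2284/0.6481) = 0.73 km/s.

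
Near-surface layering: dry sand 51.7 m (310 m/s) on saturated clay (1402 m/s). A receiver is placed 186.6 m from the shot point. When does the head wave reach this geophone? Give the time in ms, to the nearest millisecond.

458 ms

θ_c = arcsin(V₁/V₂) = arcsin(310/1402) = 12.77°, cos θ_c = 0.9752.
Intercept time tᵢ = 2h cos θ_c / V₁ = 2·51.7·0.9752/310 = 0.32529 s.
t = x/V₂ + tᵢ = 186.6/1402 + 0.32529 = 0.45839 s.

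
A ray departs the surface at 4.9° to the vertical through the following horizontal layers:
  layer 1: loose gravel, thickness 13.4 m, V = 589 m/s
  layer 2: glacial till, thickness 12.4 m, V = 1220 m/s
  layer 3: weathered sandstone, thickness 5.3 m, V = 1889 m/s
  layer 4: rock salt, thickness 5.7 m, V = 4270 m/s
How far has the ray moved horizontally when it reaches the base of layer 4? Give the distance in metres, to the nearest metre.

9 m

p = sin θ₁/V₁ = sin 4.9°/589 = 1.4502e-04 s/m is conserved through the stack.
Layer 1: θ = 4.90°; offset = 13.4·tan 4.90° = 1.149 m.
Layer 2: sin θ = p·1220 = 0.1769 → θ = 10.19°; offset = 12.4·tan 10.19° = 2.229 m.
Layer 3: sin θ = p·1889 = 0.2739 → θ = 15.90°; offset = 5.3·tan 15.90° = 1.510 m.
Layer 4: sin θ = p·4270 = 0.6192 → θ = 38.26°; offset = 5.7·tan 38.26° = 4.495 m.
Summing the layer offsets gives 9.383 m.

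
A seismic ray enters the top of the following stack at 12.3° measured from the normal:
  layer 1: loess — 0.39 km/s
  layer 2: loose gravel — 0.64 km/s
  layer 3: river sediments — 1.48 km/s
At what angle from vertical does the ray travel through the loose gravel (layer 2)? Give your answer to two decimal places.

20.46°

Snell's law across each interface conserves sin θ / V, so sin θ_2 = V_2·sin θ₁/V₁.
sin θ_2 = 0.64 × sin 12.3° / 0.39 = 0.3496.
θ_2 = arcsin 0.3496 = 20.46°.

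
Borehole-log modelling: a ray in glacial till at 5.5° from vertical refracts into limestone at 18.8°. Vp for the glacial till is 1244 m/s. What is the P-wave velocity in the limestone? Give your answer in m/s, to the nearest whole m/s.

4183 m/s

Snell's law: sin 5.5°/V₁ = sin 18.8°/V₂.
V₂ = V₁·sin 18.8°/sin 5.5° = 1244 × 3.3623 = 4182.75 m/s.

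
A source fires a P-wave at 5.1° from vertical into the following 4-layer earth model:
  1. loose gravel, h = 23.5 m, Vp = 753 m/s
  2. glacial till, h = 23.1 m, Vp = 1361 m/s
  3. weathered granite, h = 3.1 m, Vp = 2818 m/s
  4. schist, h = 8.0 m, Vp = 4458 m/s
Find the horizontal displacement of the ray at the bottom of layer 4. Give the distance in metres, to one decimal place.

Apply Snell's law at each interface; in layer i the horizontal offset is hᵢ·tan θᵢ.
Layer 1: θ = 5.10°; offset = 23.5·tan 5.10° = 2.097 m.
Layer 2: sin θ = 1361·sin 5.1°/753 = 0.1607, θ = 9.25°; offset = 23.1·tan 9.25° = 3.760 m.
Layer 3: sin θ = 2818·sin 5.1°/753 = 0.3327, θ = 19.43°; offset = 3.1·tan 19.43° = 1.094 m.
Layer 4: sin θ = 4458·sin 5.1°/753 = 0.5263, θ = 31.75°; offset = 8.0·tan 31.75° = 4.951 m.
Σ offsets = 11.903 m.

11.9 m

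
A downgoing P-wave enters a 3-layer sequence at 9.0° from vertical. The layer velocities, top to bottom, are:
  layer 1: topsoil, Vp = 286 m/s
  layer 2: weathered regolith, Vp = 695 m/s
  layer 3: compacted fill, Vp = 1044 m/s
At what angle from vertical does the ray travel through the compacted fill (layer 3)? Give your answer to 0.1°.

34.8°

Ray parameter p = sin 9.0° / 286 = 5.4697e-04 s/m.
sin θ_3 = p·V_3 = 5.4697e-04 × 1044 = 0.5710.
θ_3 = 34.82° from the vertical.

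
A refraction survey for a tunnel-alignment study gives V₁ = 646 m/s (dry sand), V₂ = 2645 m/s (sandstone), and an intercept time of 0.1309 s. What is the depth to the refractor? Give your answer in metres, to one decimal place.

θ_c = arcsin(646/2645) = 14.14°; cos θ_c = 0.9697.
tᵢ = 2h cos θ_c/V₁ ⇒ h = tᵢ·V₁/(2 cos θ_c) = 0.1309·646/(2·0.9697) = 43.60 m.

43.6 m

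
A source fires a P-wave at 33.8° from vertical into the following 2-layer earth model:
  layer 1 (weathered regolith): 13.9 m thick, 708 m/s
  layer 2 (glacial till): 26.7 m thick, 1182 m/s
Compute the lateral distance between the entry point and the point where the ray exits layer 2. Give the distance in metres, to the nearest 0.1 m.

76.2 m

Apply Snell's law at each interface; in layer i the horizontal offset is hᵢ·tan θᵢ.
Layer 1: θ = 33.80°; offset = 13.9·tan 33.80° = 9.305 m.
Layer 2: sin θ = 1182·sin 33.8°/708 = 0.9287, θ = 68.24°; offset = 26.7·tan 68.24° = 66.883 m.
Total horizontal offset = 76.188 m.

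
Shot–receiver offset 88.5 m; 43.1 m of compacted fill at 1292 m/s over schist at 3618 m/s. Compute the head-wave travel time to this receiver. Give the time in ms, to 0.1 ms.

86.8 ms

t = x/V₂ + 2h·√(V₂²−V₁²)/(V₁V₂).
√(V₂²−V₁²) = √(3618²−1292²) = 3379.4 m/s; delay term = 2·43.1·3379.4/(1292·3618) = 0.06232 s.
t = 88.5/3618 + 0.06232 = 0.08678 s.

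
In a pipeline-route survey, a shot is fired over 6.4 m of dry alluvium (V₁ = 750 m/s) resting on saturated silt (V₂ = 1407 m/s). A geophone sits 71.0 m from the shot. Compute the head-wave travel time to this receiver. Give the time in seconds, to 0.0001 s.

t = x/V₂ + 2h·√(V₂²−V₁²)/(V₁V₂).
√(V₂²−V₁²) = √(1407²−750²) = 1190.4 m/s; delay term = 2·6.4·1190.4/(750·1407) = 0.01444 s.
t = 71.0/1407 + 0.01444 = 0.06490 s.

0.0649 s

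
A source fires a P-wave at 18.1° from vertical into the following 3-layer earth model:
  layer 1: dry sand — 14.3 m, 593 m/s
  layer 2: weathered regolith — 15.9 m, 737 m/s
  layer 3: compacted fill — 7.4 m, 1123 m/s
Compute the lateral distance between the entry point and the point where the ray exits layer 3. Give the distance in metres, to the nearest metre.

Apply Snell's law at each interface; in layer i the horizontal offset is hᵢ·tan θᵢ.
Layer 1: θ = 18.10°; offset = 14.3·tan 18.10° = 4.674 m.
Layer 2: sin θ = 737·sin 18.1°/593 = 0.3861, θ = 22.71°; offset = 15.9·tan 22.71° = 6.655 m.
Layer 3: sin θ = 1123·sin 18.1°/593 = 0.5883, θ = 36.04°; offset = 7.4·tan 36.04° = 5.384 m.
Σ offsets = 16.714 m.

17 m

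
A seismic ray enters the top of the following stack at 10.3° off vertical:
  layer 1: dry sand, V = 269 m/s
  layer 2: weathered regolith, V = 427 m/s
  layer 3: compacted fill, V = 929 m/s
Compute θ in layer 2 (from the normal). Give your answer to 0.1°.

Snell's law across each interface conserves sin θ / V, so sin θ_2 = V_2·sin θ₁/V₁.
sin θ_2 = 427 × sin 10.3° / 269 = 0.2838.
θ_2 = 16.49° from the vertical.

16.5°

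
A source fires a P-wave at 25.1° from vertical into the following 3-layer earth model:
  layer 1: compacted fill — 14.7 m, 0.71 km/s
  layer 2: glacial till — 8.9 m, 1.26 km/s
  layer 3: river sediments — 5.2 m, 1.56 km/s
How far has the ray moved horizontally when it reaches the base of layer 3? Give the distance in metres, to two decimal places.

Apply Snell's law at each interface; in layer i the horizontal offset is hᵢ·tan θᵢ.
Layer 1: θ = 25.10°; offset = 14.7·tan 25.10° = 6.8860 m.
Layer 2: sin θ = 1.26·sin 25.1°/0.71 = 0.7528, θ = 48.83°; offset = 8.9·tan 48.83° = 10.1785 m.
Layer 3: sin θ = 1.56·sin 25.1°/0.71 = 0.9320, θ = 68.76°; offset = 5.2·tan 68.76° = 13.3757 m.
Σ offsets = 30.4402 m.

30.44 m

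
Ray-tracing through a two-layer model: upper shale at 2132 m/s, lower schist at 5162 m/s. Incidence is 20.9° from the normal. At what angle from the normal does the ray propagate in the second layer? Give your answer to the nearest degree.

60°

sin θ₁/V₁ = sin θ₂/V₂ ⇒ sin θ₂ = 5162·sin 20.9°/2132 = 5162·0.3567/2132 = 0.8637.
θ₂ = sin⁻¹(0.8637) = 59.74° (from vertical).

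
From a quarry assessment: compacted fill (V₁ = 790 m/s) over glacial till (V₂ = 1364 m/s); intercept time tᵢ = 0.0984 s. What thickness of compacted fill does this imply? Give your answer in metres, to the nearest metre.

θ_c = arcsin(790/1364) = 35.39°; cos θ_c = 0.8152.
tᵢ = 2h cos θ_c/V₁ ⇒ h = tᵢ·V₁/(2 cos θ_c) = 0.0984·790/(2·0.8152) = 47.68 m.

48 m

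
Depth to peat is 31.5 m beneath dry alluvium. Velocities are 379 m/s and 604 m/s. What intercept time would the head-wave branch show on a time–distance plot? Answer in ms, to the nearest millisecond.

tᵢ = 2h·√(V₂²−V₁²)/(V₁V₂).
√(V₂²−V₁²) = √(604²−379²) = 470.3 m/s.
tᵢ = 2·31.5·470.3/(379·604) = 0.12943 s.

129 ms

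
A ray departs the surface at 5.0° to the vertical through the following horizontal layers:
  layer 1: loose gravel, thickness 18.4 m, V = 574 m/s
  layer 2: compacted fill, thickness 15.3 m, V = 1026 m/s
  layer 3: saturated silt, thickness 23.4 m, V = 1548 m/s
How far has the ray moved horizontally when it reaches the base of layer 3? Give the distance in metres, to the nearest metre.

10 m

Apply Snell's law at each interface; in layer i the horizontal offset is hᵢ·tan θᵢ.
Layer 1: θ = 5.00°; offset = 18.4·tan 5.00° = 1.610 m.
Layer 2: sin θ = 1026·sin 5.0°/574 = 0.1558, θ = 8.96°; offset = 15.3·tan 8.96° = 2.413 m.
Layer 3: sin θ = 1548·sin 5.0°/574 = 0.2350, θ = 13.59°; offset = 23.4·tan 13.59° = 5.659 m.
Σ offsets = 9.681 m.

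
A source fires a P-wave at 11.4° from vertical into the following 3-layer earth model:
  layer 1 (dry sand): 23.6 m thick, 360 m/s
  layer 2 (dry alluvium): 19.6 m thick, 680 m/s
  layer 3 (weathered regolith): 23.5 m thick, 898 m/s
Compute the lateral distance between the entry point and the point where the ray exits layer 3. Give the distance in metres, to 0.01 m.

25.96 m

Apply Snell's law at each interface; in layer i the horizontal offset is hᵢ·tan θᵢ.
Layer 1: θ = 11.40°; offset = 23.6·tan 11.40° = 4.7586 m.
Layer 2: sin θ = 680·sin 11.4°/360 = 0.3734, θ = 21.92°; offset = 19.6·tan 21.92° = 7.8881 m.
Layer 3: sin θ = 898·sin 11.4°/360 = 0.4930, θ = 29.54°; offset = 23.5·tan 29.54° = 13.3178 m.
Summing the layer offsets gives 25.9645 m.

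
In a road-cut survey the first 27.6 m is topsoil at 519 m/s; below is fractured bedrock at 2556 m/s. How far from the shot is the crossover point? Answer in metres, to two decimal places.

67.82 m

x_cross = 2h·√((V₂+V₁)/(V₂−V₁)).
(V₂+V₁)/(V₂−V₁) = (2556+519)/(2556−519) = 1.5096; √ = 1.2286.
x_cross = 2·27.6·1.2286 = 67.82 m.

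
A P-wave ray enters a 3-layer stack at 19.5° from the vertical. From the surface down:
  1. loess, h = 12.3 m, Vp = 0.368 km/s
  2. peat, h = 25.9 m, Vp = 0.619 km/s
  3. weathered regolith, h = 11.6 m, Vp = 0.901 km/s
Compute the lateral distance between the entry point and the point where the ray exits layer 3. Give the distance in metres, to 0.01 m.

p = sin θ₁/V₁ = sin 19.5°/0.368 = 9.0708e-01 s/km is conserved through the stack.
Layer 1: θ = 19.50°; offset = 12.3·tan 19.50° = 4.3557 m.
Layer 2: sin θ = p·0.619 = 0.5615 → θ = 34.16°; offset = 25.9·tan 34.16° = 17.5742 m.
Layer 3: sin θ = p·0.901 = 0.8173 → θ = 54.81°; offset = 11.6·tan 54.81° = 16.4524 m.
Total horizontal offset = 38.3823 m.

38.38 m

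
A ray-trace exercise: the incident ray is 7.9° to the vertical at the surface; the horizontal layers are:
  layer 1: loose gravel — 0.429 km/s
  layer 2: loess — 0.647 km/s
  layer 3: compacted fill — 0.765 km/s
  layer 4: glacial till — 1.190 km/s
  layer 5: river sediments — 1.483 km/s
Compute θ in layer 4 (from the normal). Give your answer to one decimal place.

Ray parameter p = sin 7.9° / 0.429 = 3.2038e-01 s/km.
sin θ_4 = p·V_4 = 3.2038e-01 × 1.190 = 0.3813.
θ_4 = 22.41° from the vertical.

22.4°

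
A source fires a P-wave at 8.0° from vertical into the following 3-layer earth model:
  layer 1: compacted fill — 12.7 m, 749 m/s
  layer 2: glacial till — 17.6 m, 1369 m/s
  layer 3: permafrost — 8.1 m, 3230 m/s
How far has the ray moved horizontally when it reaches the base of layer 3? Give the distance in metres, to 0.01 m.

12.49 m

Apply Snell's law at each interface; in layer i the horizontal offset is hᵢ·tan θᵢ.
Layer 1: θ = 8.00°; offset = 12.7·tan 8.00° = 1.7849 m.
Layer 2: sin θ = 1369·sin 8.0°/749 = 0.2544, θ = 14.74°; offset = 17.6·tan 14.74° = 4.6293 m.
Layer 3: sin θ = 3230·sin 8.0°/749 = 0.6002, θ = 36.88°; offset = 8.1·tan 36.88° = 6.0777 m.
Total horizontal offset = 12.4919 m.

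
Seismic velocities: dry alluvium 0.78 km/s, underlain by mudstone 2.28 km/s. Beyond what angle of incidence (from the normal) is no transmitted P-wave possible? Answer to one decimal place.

20.0°

At critical incidence the refracted ray runs along the interface (θ₂ = 90°), so sin θ_c = V₁/V₂.
θ_c = arcsin(0.78/2.28) = arcsin 0.3421 = 20.01°.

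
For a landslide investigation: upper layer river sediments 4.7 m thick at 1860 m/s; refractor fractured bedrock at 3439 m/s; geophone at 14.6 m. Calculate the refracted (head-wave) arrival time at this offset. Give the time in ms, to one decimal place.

θ_c = arcsin(V₁/V₂) = arcsin(1860/3439) = 32.74°, cos θ_c = 0.8411.
Intercept time tᵢ = 2h cos θ_c / V₁ = 2·4.7·0.8411/1860 = 0.00425 s.
t = x/V₂ + tᵢ = 14.6/3439 + 0.00425 = 0.00850 s.

8.5 ms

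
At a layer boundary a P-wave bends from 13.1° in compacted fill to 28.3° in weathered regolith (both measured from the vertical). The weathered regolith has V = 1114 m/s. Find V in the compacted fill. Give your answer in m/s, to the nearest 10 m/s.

sin 13.1° = 0.2267; sin 28.3° = 0.4741.
V₁ = V₂·(sin θ₁/sin θ₂) = 1114·(0.2267/0.4741) = 532.58 m/s.

530 m/s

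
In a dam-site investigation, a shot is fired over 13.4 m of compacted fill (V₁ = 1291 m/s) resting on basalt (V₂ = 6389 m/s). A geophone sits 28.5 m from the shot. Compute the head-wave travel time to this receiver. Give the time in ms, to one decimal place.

t = x/V₂ + 2h·√(V₂²−V₁²)/(V₁V₂).
√(V₂²−V₁²) = √(6389²−1291²) = 6257.2 m/s; delay term = 2·13.4·6257.2/(1291·6389) = 0.02033 s.
t = 28.5/6389 + 0.02033 = 0.02479 s.

24.8 ms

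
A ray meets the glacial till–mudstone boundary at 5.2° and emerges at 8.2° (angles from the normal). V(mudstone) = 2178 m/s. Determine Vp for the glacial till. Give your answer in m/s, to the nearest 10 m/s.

Snell's law: sin 5.2°/V₁ = sin 8.2°/V₂.
V₁ = V₂·sin 5.2°/sin 8.2° = 2178 × 0.6354 = 1384.00 m/s.

1380 m/s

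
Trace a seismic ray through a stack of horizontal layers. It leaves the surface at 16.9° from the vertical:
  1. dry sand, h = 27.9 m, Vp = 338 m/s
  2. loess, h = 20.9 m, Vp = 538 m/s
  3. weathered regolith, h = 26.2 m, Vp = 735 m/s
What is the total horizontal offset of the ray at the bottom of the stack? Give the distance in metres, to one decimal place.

40.8 m

Apply Snell's law at each interface; in layer i the horizontal offset is hᵢ·tan θᵢ.
Layer 1: θ = 16.90°; offset = 27.9·tan 16.90° = 8.477 m.
Layer 2: sin θ = 538·sin 16.9°/338 = 0.4627, θ = 27.56°; offset = 20.9·tan 27.56° = 10.909 m.
Layer 3: sin θ = 735·sin 16.9°/338 = 0.6321, θ = 39.21°; offset = 26.2·tan 39.21° = 21.375 m.
Total horizontal offset = 40.760 m.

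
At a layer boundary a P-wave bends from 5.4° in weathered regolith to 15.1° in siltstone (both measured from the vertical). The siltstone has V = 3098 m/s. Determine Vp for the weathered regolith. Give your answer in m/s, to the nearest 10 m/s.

sin 5.4° = 0.0941; sin 15.1° = 0.2605.
V₁ = V₂·(sin θ₁/sin θ₂) = 3098·(0.0941/0.2605) = 1119.17 m/s.

1120 m/s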